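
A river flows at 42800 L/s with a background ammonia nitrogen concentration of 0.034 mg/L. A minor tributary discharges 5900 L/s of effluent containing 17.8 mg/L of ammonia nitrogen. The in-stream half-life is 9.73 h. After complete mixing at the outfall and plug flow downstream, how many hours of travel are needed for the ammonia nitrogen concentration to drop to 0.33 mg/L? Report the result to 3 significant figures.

26.5 h

After mixing, C = (42800·0.03400 + 5900·17.80) / 48700 = 106500/48700 = 2.186 mg/L.
Half-life 9.73 h → k = ln 2 / 9.73 = 0.07124 h⁻¹ = 1.710 d⁻¹.
2.186·exp(−k·t) = 0.33 → t = ln(2.186/0.33)/k = 95560 s = 26.54 h.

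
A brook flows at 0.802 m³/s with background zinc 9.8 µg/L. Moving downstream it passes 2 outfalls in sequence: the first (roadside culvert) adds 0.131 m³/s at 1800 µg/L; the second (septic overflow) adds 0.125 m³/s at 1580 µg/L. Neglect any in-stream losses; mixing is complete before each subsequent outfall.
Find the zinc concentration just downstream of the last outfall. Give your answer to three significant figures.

Below outfall 1: Q → 0.9330 m³/s, C = (0.8020·9.800 + 0.1310·1800)/0.9330 = 261.2 µg/L.
Below outfall 2: Q → 1.058 m³/s, C = (0.9330·261.2 + 0.1250·1580)/1.058 = 417.0 µg/L.

417 µg/L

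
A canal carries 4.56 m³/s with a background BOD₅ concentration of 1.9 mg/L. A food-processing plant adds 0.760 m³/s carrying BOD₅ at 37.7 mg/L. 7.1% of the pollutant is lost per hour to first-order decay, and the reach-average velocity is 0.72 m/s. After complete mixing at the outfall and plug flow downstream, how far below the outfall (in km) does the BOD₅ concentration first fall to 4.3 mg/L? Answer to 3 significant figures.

17.2 km

After mixing, C = (4.560·1.900 + 0.7600·37.70) / 5.320 = 37.32/5.320 = 7.014 mg/L.
7.1%/h lost → k = −ln(1 − 0.071) = 0.07365 h⁻¹.
Set 7.014·exp(−k·t) = 4.3 → t = ln(7.014/4.3)/k = 23920 s = 6.644 h.
Distance = v·t = 0.72·23920 = 17220 m = 17.22 km.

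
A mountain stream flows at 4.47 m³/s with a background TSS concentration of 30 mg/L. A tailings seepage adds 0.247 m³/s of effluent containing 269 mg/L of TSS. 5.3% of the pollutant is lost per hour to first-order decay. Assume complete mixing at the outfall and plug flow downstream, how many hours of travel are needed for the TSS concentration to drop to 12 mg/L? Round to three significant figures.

After mixing, C = (4.470·30.00 + 0.2470·269.0) / 4.717 = 200.5/4.717 = 42.51 mg/L.
5.3%/h lost → k = −ln(1 − 0.053) = 0.05446 h⁻¹.
42.51·exp(−k·t) = 12 → t = ln(42.51/12)/k = 83620 s = 23.23 h.

23.2 h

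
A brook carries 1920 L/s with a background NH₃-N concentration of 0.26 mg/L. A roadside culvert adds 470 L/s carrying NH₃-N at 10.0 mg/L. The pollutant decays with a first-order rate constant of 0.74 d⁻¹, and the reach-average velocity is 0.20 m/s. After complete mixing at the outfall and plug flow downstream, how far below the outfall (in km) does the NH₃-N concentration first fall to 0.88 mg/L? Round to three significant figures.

21.1 km

Mass balance: C = (1920·0.2600 + 470.0·10.00) / 2390 = 5199/2390 = 2.175 mg/L.
Set 2.175·exp(−k·t) = 0.88 → t = ln(2.175/0.88)/k = 105700 s = 29.35 h.
Distance = v·t = 0.20·105700 = 21130 m = 21.13 km.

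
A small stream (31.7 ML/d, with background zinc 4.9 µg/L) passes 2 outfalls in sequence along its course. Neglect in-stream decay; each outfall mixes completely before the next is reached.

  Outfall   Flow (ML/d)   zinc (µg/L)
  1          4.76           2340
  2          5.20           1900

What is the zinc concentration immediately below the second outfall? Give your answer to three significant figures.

Below outfall 1: Q → 36.46 ML/d, C = (31.70·4.900 + 4.760·2340)/36.46 = 309.8 µg/L.
Below outfall 2: Q → 41.66 ML/d, C = (36.46·309.8 + 5.200·1900)/41.66 = 508.3 µg/L.

508 µg/L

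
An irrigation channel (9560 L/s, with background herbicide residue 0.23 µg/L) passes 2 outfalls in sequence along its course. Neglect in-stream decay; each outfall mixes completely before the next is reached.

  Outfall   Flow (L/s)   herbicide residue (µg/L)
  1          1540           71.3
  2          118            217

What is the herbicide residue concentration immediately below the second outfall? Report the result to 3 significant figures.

12.3 µg/L

Outfall 1: combined Q = 11100 L/s; C = (9560·0.2300 + 1540·71.30)/11100 = 10.09 µg/L.
Outfall 2: combined Q = 11220 L/s; C = (11100·10.09 + 118.0·217.0)/11220 = 12.27 µg/L.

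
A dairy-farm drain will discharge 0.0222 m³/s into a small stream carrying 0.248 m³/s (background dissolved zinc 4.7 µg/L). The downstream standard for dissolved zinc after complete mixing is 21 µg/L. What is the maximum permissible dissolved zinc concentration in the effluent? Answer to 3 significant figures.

203 µg/L

At the limit, (Qr·Cr + Qe·Cₑ)/(Qr + Qe) = 21:
Cₑ = (0.2702·21 − 0.2480·4.700) / 0.02220 = 203.1 µg/L.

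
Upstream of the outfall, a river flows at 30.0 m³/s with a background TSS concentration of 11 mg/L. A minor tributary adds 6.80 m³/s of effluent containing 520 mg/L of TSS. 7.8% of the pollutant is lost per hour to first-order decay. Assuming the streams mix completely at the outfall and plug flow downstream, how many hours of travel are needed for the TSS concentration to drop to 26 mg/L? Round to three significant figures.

17.2 h

Flow-weighted average: C = (30.00·11.00 + 6.800·520.0) / 36.80 = 3866/36.80 = 105.1 mg/L.
7.8%/h lost → k = −ln(1 − 0.078) = 0.08121 h⁻¹.
105.1·exp(−k·t) = 26 → t = ln(105.1/26)/k = 61900 s = 17.19 h.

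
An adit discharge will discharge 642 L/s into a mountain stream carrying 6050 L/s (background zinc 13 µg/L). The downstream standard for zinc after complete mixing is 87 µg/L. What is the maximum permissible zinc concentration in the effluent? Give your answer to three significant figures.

784 µg/L

At the limit, (Qr·Cr + Qe·Cₑ)/(Qr + Qe) = 87:
Cₑ = (6692·87 − 6050·13.00) / 642.0 = 784.4 µg/L.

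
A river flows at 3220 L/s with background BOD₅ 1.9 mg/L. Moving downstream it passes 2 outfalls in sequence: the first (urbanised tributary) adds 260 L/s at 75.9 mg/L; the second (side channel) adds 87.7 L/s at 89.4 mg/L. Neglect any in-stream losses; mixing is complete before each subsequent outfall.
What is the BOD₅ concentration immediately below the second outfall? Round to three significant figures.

Below outfall 1: Q → 3480 L/s, C = (3220·1.900 + 260.0·75.90)/3480 = 7.429 mg/L.
Below outfall 2: Q → 3568 L/s, C = (3480·7.429 + 87.70·89.40)/3568 = 9.444 mg/L.

9.44 mg/L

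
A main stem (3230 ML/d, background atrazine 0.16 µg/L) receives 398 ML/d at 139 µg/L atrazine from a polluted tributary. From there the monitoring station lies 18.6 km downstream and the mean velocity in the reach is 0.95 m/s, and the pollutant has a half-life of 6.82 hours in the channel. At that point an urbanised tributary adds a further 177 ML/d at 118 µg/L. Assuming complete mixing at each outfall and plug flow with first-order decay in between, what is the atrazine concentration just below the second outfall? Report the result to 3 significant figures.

Conservation of mass: C = (3230·0.1600 + 398.0·139.0) / 3628 = 55840/3628 = 15.39 µg/L; combined flow 3628 ML/d.
Travel time t = 18.6·1000 / 0.95 = 19580 s = 5.439 h.
Half-life 6.82 h → k = ln 2 / 6.82 = 0.1016 h⁻¹ = 2.439 d⁻¹.
First-order decay: C = 15.39·exp(−k·t) = 15.39·0.5754 = 8.855 µg/L.
At the second outfall, C = (3628·8.855 + 177.0·118.0) / (3628 + 177.0) = 13.93 µg/L.

13.9 µg/L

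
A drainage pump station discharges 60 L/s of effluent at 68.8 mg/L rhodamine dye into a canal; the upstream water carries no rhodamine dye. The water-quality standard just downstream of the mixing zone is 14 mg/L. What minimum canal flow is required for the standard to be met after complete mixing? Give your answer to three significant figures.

235 L/s

Set C_mix = 14: (Q·0 + 60.00·68.80) / (Q + 60.00) = 14
→ Q = 60.00·(68.80 − 14)/(14 − 0) = 234.9 L/s.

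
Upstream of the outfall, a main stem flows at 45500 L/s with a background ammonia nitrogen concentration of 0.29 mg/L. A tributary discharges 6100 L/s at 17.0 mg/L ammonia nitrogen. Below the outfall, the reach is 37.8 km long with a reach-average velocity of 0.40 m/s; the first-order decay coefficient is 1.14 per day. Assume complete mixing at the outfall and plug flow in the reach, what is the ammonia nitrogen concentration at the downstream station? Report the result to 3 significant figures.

Flow-weighted average: C = (45500·0.2900 + 6100·17.00) / 51600 = 116900/51600 = 2.265 mg/L.
Travel time t = 37.8·1000 / 0.40 = 94500 s = 26.25 h.
Applying C = C₀e^(−kt): 2.265 × 0.2874 = 0.6511 mg/L.

0.651 mg/L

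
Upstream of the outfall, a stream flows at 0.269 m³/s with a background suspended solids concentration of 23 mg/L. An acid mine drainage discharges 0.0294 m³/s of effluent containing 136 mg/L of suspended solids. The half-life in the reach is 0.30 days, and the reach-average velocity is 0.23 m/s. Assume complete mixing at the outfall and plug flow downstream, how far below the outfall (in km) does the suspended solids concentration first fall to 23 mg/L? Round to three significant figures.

After mixing, C = (0.2690·23.00 + 0.02940·136.0) / 0.2984 = 10.19/0.2984 = 34.13 mg/L.
Half-life 0.30 d → k = ln 2 / 0.30 = 2.310 d⁻¹.
Set 34.13·exp(−k·t) = 23 → t = ln(34.13/23)/k = 14760 s = 4.101 h.
Distance = v·t = 0.23·14760 = 3395 m = 3.395 km.

3.40 km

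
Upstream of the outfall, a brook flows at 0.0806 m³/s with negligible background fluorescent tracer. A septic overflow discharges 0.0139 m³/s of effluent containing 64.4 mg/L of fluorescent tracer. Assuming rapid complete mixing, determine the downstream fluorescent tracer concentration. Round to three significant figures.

9.47 mg/L

Conservation of mass: C = (0.08060·0 + 0.01390·64.40) / 0.09450 = 0.8952/0.09450 = 9.473 mg/L.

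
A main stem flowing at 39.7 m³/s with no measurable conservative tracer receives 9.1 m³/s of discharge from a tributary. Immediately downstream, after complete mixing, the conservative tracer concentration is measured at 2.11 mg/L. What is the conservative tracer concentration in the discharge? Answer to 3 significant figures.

11.3 mg/L

Mass balance: 39.70·0 + 9.100·Cₑ = 48.80·2.110
→ Cₑ = (48.80·2.110 − 39.70·0) / 9.100 = 11.32 mg/L.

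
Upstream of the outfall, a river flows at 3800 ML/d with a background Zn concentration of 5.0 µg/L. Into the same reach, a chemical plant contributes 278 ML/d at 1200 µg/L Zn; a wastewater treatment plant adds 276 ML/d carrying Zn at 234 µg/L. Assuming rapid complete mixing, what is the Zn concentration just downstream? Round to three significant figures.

95.8 µg/L

Conservation of mass: C = (3800·5.000 + 278.0·1200 + 276.0·234.0) / 4354 = 417200/4354 = 95.82 µg/L.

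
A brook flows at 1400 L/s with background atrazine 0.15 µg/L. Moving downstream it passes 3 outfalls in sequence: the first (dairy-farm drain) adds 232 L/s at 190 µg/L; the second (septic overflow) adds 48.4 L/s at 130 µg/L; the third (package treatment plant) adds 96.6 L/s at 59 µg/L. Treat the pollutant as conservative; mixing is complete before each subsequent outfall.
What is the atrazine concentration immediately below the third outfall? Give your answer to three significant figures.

31.7 µg/L

After outfall 1: Q = 1400 + 232.0 = 1632 L/s; C = (1400·0.1500 + 232.0·190.0)/1632 = 27.14 µg/L.
After outfall 2: Q = 1632 + 48.40 = 1680 L/s; C = (1632·27.14 + 48.40·130.0)/1680 = 30.10 µg/L.
After outfall 3: Q = 1680 + 96.60 = 1777 L/s; C = (1680·30.10 + 96.60·59.00)/1777 = 31.67 µg/L.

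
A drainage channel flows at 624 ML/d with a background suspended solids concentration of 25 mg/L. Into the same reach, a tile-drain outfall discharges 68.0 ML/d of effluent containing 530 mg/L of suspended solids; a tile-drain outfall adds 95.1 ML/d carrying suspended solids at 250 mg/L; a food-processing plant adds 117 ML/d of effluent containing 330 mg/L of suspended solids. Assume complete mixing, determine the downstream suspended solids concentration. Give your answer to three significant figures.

126 mg/L

After mixing, C = (624.0·25.00 + 68.00·530.0 + 95.10·250.0 + 117.0·330.0) / 904.1 = 114000/904.1 = 126.1 mg/L.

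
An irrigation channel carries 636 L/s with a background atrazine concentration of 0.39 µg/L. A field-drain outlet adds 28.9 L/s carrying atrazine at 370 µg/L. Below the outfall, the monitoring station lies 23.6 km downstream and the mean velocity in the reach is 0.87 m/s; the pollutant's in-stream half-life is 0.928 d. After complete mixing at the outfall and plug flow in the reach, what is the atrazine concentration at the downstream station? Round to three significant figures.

13.0 µg/L

Mass balance: C = (636.0·0.3900 + 28.90·370.0) / 664.9 = 10940/664.9 = 16.46 µg/L.
Travel time t = 23.6·1000 / 0.87 = 27130 s = 7.535 h.
Half-life 0.928 d → k = ln 2 / 0.928 = 0.7469 d⁻¹.
Applying C = C₀e^(−kt): 16.46 × 0.7910 = 13.02 µg/L.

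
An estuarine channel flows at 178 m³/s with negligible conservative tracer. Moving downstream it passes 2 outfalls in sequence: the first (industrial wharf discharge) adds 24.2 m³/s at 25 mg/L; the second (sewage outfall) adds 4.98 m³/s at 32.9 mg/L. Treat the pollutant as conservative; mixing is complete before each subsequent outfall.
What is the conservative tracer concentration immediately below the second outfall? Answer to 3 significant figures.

After outfall 1: Q = 178.0 + 24.20 = 202.2 m³/s; C = (178.0·0 + 24.20·25.00)/202.2 = 2.992 mg/L.
After outfall 2: Q = 202.2 + 4.980 = 207.2 m³/s; C = (202.2·2.992 + 4.980·32.90)/207.2 = 3.711 mg/L.

3.71 mg/L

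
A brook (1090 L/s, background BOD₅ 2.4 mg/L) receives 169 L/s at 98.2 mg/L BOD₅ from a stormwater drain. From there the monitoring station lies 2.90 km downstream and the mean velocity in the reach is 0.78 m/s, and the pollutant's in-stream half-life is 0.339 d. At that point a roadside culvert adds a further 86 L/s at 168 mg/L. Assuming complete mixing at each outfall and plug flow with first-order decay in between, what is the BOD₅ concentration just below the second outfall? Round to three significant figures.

Mass balance: C = (1090·2.400 + 169.0·98.20) / 1259 = 19210/1259 = 15.26 mg/L; combined flow 1259 L/s.
Travel time t = 2.90·1000 / 0.78 = 3718 s = 1.033 h.
Half-life 0.339 d → k = ln 2 / 0.339 = 2.045 d⁻¹.
First-order decay: C = 15.26·exp(−k·t) = 15.26·0.9158 = 13.97 mg/L.
Second outfall: C = (1259·13.97 + 86.00·168.0)/1345 = 23.82 mg/L.

23.8 mg/L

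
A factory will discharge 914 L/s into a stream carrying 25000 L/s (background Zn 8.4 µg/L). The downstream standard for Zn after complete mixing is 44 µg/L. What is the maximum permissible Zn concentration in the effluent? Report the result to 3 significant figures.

1020 µg/L

At the limit, (Qr·Cr + Qe·Cₑ)/(Qr + Qe) = 44:
Cₑ = (25910·44 − 25000·8.400) / 914.0 = 1018 µg/L.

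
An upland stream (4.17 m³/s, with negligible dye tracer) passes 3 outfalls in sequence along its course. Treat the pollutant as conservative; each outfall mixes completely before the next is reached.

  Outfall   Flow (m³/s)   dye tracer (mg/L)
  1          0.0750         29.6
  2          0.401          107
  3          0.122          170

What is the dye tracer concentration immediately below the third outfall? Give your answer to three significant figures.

13.8 mg/L

After outfall 1: Q = 4.170 + 0.07500 = 4.245 m³/s; C = (4.170·0 + 0.07500·29.60)/4.245 = 0.5230 mg/L.
After outfall 2: Q = 4.245 + 0.4010 = 4.646 m³/s; C = (4.245·0.5230 + 0.4010·107.0)/4.646 = 9.713 mg/L.
After outfall 3: Q = 4.646 + 0.1220 = 4.768 m³/s; C = (4.646·9.713 + 0.1220·170.0)/4.768 = 13.81 mg/L.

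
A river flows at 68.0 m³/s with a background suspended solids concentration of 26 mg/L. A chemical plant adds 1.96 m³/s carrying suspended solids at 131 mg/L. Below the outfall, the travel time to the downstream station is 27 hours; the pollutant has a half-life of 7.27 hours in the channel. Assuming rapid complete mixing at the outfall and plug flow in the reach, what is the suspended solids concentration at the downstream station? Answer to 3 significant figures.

After mixing, C = (68.00·26.00 + 1.960·131.0) / 69.96 = 2025/69.96 = 28.94 mg/L.
Half-life 7.27 h → k = ln 2 / 7.27 = 0.09534 h⁻¹ = 2.288 d⁻¹.
Decay over the reach: 28.94·exp(−kt) = 28.94·0.07621 = 2.206 mg/L.

2.21 mg/L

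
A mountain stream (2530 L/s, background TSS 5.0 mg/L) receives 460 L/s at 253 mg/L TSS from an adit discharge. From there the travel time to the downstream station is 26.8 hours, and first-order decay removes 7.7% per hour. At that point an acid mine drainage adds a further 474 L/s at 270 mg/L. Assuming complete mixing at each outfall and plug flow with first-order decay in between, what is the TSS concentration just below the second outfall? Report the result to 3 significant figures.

41.3 mg/L

After mixing, C = (2530·5.000 + 460.0·253.0) / 2990 = 129000/2990 = 43.15 mg/L; combined flow 2990 L/s.
7.7%/h lost → k = −ln(1 − 0.077) = 0.08013 h⁻¹.
Decay over the reach: 43.15·exp(−kt) = 43.15·0.1168 = 5.040 mg/L.
Second outfall: C = (2990·5.040 + 474.0·270.0)/3464 = 41.30 mg/L.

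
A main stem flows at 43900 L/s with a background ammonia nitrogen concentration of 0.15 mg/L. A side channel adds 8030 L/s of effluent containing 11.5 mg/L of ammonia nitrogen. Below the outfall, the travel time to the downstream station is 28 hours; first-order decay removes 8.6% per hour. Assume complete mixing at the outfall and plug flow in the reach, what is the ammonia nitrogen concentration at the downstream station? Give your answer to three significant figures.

0.154 mg/L

Conservation of mass: C = (43900·0.1500 + 8030·11.50) / 51930 = 98930/51930 = 1.905 mg/L.
8.6%/h lost → k = −ln(1 − 0.086) = 0.08992 h⁻¹.
First-order decay: C = 1.905·exp(−k·t) = 1.905·0.08063 = 0.1536 mg/L.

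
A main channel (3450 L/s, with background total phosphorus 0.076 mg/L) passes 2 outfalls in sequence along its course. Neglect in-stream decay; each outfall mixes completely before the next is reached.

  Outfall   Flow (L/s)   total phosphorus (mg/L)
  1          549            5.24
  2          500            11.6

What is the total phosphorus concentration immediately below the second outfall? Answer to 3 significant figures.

1.99 mg/L

Below outfall 1: Q → 3999 L/s, C = (3450·0.07600 + 549.0·5.240)/3999 = 0.7849 mg/L.
Below outfall 2: Q → 4499 L/s, C = (3999·0.7849 + 500.0·11.60)/4499 = 1.987 mg/L.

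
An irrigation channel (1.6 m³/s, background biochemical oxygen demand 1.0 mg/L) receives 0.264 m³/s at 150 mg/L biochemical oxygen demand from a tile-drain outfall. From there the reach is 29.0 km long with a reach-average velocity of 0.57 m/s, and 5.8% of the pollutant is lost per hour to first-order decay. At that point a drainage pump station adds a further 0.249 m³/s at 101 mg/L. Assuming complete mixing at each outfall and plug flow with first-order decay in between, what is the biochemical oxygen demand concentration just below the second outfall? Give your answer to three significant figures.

Conservation of mass: C = (1.600·1.000 + 0.2640·150.0) / 1.864 = 41.20/1.864 = 22.10 mg/L; combined flow 1.864 m³/s.
Travel time t = 29.0·1000 / 0.57 = 50880 s = 14.13 h.
5.8%/h lost → k = −ln(1 − 0.058) = 0.05975 h⁻¹.
After decay, C = 22.10 × e^(−kt) = 22.10 × 0.4298 = 9.500 mg/L.
At the second outfall, C = (1.864·9.500 + 0.2490·101.0) / (1.864 + 0.2490) = 20.28 mg/L.

20.3 mg/L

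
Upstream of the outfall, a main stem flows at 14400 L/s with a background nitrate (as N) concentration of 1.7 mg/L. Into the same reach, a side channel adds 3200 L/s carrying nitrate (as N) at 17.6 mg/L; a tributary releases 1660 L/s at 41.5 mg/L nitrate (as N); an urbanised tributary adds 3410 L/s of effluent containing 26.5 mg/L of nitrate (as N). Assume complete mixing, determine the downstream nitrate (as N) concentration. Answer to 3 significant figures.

10.6 mg/L

After mixing, C = (14400·1.700 + 3200·17.60 + 1660·41.50 + 3410·26.50) / 22670 = 240100/22670 = 10.59 mg/L.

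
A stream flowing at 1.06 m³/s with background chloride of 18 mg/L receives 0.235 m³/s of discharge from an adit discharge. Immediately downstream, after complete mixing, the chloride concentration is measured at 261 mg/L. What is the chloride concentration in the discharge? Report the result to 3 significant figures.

1360 mg/L

Mass balance: 1.060·18.00 + 0.2350·Cₑ = 1.295·261.0
→ Cₑ = (1.295·261.0 − 1.060·18.00) / 0.2350 = 1357 mg/L.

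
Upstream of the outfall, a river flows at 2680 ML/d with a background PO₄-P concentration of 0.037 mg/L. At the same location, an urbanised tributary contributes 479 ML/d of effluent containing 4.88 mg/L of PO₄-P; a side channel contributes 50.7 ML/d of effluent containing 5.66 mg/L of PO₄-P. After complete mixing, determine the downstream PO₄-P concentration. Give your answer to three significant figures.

Conservation of mass: C = (2680·0.03700 + 479.0·4.880 + 50.70·5.660) / 3210 = 2724/3210 = 0.8486 mg/L.

0.849 mg/L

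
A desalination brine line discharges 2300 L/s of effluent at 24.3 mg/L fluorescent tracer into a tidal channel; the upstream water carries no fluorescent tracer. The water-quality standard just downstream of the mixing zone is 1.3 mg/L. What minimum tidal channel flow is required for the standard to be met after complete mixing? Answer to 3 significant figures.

40700 L/s

Set C_mix = 1.3: (Q·0 + 2300·24.30) / (Q + 2300) = 1.3
→ Q = 2300·(24.30 − 1.3)/(1.3 − 0) = 40690 L/s.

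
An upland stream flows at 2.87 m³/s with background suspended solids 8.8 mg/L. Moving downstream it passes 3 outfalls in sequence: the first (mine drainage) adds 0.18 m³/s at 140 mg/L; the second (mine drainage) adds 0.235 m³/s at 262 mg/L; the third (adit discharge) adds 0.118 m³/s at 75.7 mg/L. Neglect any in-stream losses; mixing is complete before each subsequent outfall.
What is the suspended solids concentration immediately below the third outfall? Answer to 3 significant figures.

35.5 mg/L

After outfall 1: Q = 2.870 + 0.1800 = 3.050 m³/s; C = (2.870·8.800 + 0.1800·140.0)/3.050 = 16.54 mg/L.
After outfall 2: Q = 3.050 + 0.2350 = 3.285 m³/s; C = (3.050·16.54 + 0.2350·262.0)/3.285 = 34.10 mg/L.
After outfall 3: Q = 3.285 + 0.1180 = 3.403 m³/s; C = (3.285·34.10 + 0.1180·75.70)/3.403 = 35.54 mg/L.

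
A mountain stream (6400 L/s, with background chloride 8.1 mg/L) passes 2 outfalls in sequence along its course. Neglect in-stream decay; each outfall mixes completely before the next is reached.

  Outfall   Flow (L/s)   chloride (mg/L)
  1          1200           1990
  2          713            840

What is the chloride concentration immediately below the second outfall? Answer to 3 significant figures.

366 mg/L

Below outfall 1: Q → 7600 L/s, C = (6400·8.100 + 1200·1990)/7600 = 321.0 mg/L.
Below outfall 2: Q → 8313 L/s, C = (7600·321.0 + 713.0·840.0)/8313 = 365.5 mg/L.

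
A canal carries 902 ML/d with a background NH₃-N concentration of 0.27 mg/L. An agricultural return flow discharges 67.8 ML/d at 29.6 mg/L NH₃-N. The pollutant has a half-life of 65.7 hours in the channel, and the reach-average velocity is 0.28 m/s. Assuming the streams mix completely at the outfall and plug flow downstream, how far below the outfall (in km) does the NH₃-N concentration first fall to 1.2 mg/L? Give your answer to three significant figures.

63.0 km

Conservation of mass: C = (902.0·0.2700 + 67.80·29.60) / 969.8 = 2250/969.8 = 2.320 mg/L.
Half-life 65.7 h → k = ln 2 / 65.7 = 0.01055 h⁻¹ = 0.2532 d⁻¹.
Set 2.320·exp(−k·t) = 1.2 → t = ln(2.320/1.2)/k = 225000 s = 62.51 h.
Distance = v·t = 0.28·225000 = 63010 m = 63.01 km.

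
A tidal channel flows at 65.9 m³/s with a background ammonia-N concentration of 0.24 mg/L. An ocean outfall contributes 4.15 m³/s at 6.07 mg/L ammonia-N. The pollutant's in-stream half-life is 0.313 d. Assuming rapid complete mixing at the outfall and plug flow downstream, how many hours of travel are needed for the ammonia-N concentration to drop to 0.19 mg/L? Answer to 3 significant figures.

After mixing, C = (65.90·0.2400 + 4.150·6.070) / 70.05 = 41.01/70.05 = 0.5854 mg/L.
Half-life 0.313 d → k = ln 2 / 0.313 = 2.215 d⁻¹.
0.5854·exp(−k·t) = 0.19 → t = ln(0.5854/0.19)/k = 43900 s = 12.19 h.

12.2 h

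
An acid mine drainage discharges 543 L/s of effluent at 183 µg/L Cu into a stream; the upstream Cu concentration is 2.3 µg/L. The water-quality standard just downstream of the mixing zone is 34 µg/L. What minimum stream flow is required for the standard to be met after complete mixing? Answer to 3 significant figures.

Set C_mix = 34: (Q·2.300 + 543.0·183.0) / (Q + 543.0) = 34
→ Q = 543.0·(183.0 − 34)/(34 − 2.300) = 2552 L/s.

2550 L/s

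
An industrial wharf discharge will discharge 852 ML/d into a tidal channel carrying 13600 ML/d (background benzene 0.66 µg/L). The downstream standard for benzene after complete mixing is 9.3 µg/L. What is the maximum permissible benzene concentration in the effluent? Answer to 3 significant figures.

At the limit, (Qr·Cr + Qe·Cₑ)/(Qr + Qe) = 9.3:
Cₑ = (14450·9.3 − 13600·0.6600) / 852.0 = 147.2 µg/L.

147 µg/L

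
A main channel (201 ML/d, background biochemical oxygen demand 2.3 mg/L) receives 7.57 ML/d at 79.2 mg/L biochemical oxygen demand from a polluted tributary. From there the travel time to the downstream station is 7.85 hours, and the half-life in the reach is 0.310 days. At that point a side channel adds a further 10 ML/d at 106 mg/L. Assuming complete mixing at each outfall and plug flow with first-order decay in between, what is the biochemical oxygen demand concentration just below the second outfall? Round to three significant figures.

7.19 mg/L

After mixing, C = (201.0·2.300 + 7.570·79.20) / 208.6 = 1062/208.6 = 5.091 mg/L; combined flow 208.6 ML/d.
Half-life 0.310 d → k = ln 2 / 0.310 = 2.236 d⁻¹.
Applying C = C₀e^(−kt): 5.091 × 0.4813 = 2.450 mg/L.
Second outfall: C = (208.6·2.450 + 10.00·106.0)/218.6 = 7.188 mg/L.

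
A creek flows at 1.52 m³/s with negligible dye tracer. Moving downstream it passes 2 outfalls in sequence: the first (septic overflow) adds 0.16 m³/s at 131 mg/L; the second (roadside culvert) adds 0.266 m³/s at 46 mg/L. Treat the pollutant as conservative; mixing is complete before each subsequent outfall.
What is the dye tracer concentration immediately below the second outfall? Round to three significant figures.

17.1 mg/L

After outfall 1: Q = 1.520 + 0.1600 = 1.680 m³/s; C = (1.520·0 + 0.1600·131.0)/1.680 = 12.48 mg/L.
After outfall 2: Q = 1.680 + 0.2660 = 1.946 m³/s; C = (1.680·12.48 + 0.2660·46.00)/1.946 = 17.06 mg/L.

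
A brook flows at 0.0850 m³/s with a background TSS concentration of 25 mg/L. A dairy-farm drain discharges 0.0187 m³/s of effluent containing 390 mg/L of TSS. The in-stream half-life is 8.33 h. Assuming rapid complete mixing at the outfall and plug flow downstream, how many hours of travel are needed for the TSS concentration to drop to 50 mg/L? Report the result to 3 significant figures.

Mass balance: C = (0.08500·25.00 + 0.01870·390.0) / 0.1037 = 9.418/0.1037 = 90.82 mg/L.
Half-life 8.33 h → k = ln 2 / 8.33 = 0.08321 h⁻¹ = 1.997 d⁻¹.
90.82·exp(−k·t) = 50 → t = ln(90.82/50)/k = 25820 s = 7.173 h.

7.17 h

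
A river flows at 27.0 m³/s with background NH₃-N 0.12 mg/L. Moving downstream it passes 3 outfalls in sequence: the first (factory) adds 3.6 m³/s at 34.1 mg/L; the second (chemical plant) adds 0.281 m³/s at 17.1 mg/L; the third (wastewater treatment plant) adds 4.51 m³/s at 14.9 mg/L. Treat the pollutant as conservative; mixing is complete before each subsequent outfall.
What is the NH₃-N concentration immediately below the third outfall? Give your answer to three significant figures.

5.59 mg/L

Below outfall 1: Q → 30.60 m³/s, C = (27.00·0.1200 + 3.600·34.10)/30.60 = 4.118 mg/L.
Below outfall 2: Q → 30.88 m³/s, C = (30.60·4.118 + 0.2810·17.10)/30.88 = 4.236 mg/L.
Below outfall 3: Q → 35.39 m³/s, C = (30.88·4.236 + 4.510·14.90)/35.39 = 5.595 mg/L.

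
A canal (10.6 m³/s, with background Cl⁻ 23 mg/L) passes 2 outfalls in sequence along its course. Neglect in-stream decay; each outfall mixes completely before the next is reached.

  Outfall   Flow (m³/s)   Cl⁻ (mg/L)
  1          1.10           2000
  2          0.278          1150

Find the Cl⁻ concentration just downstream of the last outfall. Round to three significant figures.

After outfall 1: Q = 10.60 + 1.100 = 11.70 m³/s; C = (10.60·23.00 + 1.100·2000)/11.70 = 208.9 mg/L.
After outfall 2: Q = 11.70 + 0.2780 = 11.98 m³/s; C = (11.70·208.9 + 0.2780·1150)/11.98 = 230.7 mg/L.

231 mg/L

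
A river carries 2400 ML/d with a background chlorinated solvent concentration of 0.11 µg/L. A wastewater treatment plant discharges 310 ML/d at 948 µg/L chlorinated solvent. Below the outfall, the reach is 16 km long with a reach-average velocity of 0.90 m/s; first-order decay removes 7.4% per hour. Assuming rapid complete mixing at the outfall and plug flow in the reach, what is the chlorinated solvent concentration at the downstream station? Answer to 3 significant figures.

Mixed concentration C = ΣQC/ΣQ = (2400·0.1100 + 310.0·948.0) / 2710 = 294100/2710 = 108.5 µg/L.
Travel time t = 16·1000 / 0.90 = 17780 s = 4.938 h.
7.4%/h lost → k = −ln(1 − 0.074) = 0.07688 h⁻¹.
First-order decay: C = 108.5·exp(−k·t) = 108.5·0.6841 = 74.25 µg/L.

74.3 µg/L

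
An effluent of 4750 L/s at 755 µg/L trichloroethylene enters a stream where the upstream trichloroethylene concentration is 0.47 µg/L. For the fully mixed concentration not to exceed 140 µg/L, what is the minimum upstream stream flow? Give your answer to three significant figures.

20900 L/s

Set C_mix = 140: (Q·0.4700 + 4750·755.0) / (Q + 4750) = 140
→ Q = 4750·(755.0 − 140)/(140 − 0.4700) = 20940 L/s.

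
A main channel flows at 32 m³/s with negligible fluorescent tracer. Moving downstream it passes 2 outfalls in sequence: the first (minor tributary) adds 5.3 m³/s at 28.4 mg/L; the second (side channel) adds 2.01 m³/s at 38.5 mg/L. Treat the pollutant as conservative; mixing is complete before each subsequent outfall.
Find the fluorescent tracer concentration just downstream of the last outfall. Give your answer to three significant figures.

After outfall 1: Q = 32.00 + 5.300 = 37.30 m³/s; C = (32.00·0 + 5.300·28.40)/37.30 = 4.035 mg/L.
After outfall 2: Q = 37.30 + 2.010 = 39.31 m³/s; C = (37.30·4.035 + 2.010·38.50)/39.31 = 5.798 mg/L.

5.80 mg/L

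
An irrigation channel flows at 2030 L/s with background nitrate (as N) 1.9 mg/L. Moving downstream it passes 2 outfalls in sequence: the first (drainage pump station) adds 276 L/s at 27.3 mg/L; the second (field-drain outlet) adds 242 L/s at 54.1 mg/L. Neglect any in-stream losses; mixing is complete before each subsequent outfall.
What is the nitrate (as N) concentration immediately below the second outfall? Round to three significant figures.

Below outfall 1: Q → 2306 L/s, C = (2030·1.900 + 276.0·27.30)/2306 = 4.940 mg/L.
Below outfall 2: Q → 2548 L/s, C = (2306·4.940 + 242.0·54.10)/2548 = 9.609 mg/L.

9.61 mg/L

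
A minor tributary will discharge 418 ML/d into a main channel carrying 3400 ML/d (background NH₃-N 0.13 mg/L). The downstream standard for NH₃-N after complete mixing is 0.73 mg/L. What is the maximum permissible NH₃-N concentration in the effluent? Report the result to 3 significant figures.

At the limit, (Qr·Cr + Qe·Cₑ)/(Qr + Qe) = 0.73:
Cₑ = (3818·0.73 − 3400·0.1300) / 418.0 = 5.610 mg/L.

5.61 mg/L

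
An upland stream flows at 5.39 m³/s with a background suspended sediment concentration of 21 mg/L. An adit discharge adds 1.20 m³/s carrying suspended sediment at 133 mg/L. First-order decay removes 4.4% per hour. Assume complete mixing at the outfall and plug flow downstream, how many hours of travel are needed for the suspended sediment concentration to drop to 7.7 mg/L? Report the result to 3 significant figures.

37.4 h

Mixed concentration C = ΣQC/ΣQ = (5.390·21.00 + 1.200·133.0) / 6.590 = 272.8/6.590 = 41.39 mg/L.
4.4%/h lost → k = −ln(1 − 0.044) = 0.04500 h⁻¹.
41.39·exp(−k·t) = 7.7 → t = ln(41.39/7.7)/k = 134600 s = 37.38 h.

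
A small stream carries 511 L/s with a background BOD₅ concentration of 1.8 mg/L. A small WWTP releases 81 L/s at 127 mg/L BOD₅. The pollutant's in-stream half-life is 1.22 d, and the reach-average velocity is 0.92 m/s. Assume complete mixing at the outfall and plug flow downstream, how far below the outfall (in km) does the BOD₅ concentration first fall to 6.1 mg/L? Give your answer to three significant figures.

158 km

Mass balance: C = (511.0·1.800 + 81.00·127.0) / 592.0 = 11210/592.0 = 18.93 mg/L.
Half-life 1.22 d → k = ln 2 / 1.22 = 0.5682 d⁻¹.
Set 18.93·exp(−k·t) = 6.1 → t = ln(18.93/6.1)/k = 172200 s = 47.84 h.
Distance = v·t = 0.92·172200 = 158400 m = 158.4 km.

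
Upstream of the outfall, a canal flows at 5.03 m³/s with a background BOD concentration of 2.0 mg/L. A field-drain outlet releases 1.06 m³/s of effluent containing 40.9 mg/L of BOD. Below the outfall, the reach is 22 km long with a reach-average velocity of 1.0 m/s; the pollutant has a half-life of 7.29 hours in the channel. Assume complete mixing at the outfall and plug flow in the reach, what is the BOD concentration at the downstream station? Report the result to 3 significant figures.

4.91 mg/L

Conservation of mass: C = (5.030·2.000 + 1.060·40.90) / 6.090 = 53.41/6.090 = 8.771 mg/L.
Travel time t = 22·1000 / 1.0 = 22000 s = 6.111 h.
Half-life 7.29 h → k = ln 2 / 7.29 = 0.09508 h⁻¹ = 2.282 d⁻¹.
Decay over the reach: 8.771·exp(−kt) = 8.771·0.5593 = 4.906 mg/L.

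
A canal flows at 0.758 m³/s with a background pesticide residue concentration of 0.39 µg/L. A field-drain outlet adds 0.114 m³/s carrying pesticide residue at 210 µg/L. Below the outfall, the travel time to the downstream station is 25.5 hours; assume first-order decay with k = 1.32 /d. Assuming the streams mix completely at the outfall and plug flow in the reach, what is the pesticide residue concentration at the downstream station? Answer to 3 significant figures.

6.84 µg/L

Mixed concentration C = ΣQC/ΣQ = (0.7580·0.3900 + 0.1140·210.0) / 0.8720 = 24.24/0.8720 = 27.79 µg/L.
After decay, C = 27.79 × e^(−kt) = 27.79 × 0.2460 = 6.837 µg/L.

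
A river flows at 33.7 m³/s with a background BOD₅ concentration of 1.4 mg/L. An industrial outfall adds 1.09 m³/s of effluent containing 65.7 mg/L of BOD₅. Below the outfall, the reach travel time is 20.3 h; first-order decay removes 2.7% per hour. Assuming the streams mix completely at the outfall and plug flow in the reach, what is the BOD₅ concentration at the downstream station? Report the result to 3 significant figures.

After mixing, C = (33.70·1.400 + 1.090·65.70) / 34.79 = 118.8/34.79 = 3.415 mg/L.
2.7%/h lost → k = −ln(1 − 0.027) = 0.02737 h⁻¹.
First-order decay: C = 3.415·exp(−k·t) = 3.415·0.5737 = 1.959 mg/L.

1.96 mg/L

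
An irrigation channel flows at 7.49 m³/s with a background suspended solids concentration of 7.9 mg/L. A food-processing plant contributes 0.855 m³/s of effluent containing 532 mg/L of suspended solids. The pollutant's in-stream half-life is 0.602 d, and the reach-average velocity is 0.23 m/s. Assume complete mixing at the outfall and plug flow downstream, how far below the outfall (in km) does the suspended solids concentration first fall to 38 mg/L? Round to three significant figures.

Mass balance: C = (7.490·7.900 + 0.8550·532.0) / 8.345 = 514.0/8.345 = 61.60 mg/L.
Half-life 0.602 d → k = ln 2 / 0.602 = 1.151 d⁻¹.
Set 61.60·exp(−k·t) = 38 → t = ln(61.60/38)/k = 36250 s = 10.07 h.
Distance = v·t = 0.23·36250 = 8337 m = 8.337 km.

8.34 km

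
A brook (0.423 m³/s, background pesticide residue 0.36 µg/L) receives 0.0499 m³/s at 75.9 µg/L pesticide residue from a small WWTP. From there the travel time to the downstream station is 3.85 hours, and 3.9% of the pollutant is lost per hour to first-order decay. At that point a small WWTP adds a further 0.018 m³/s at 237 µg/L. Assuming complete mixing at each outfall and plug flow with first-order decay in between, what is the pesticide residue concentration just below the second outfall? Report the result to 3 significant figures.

Conservation of mass: C = (0.4230·0.3600 + 0.04990·75.90) / 0.4729 = 3.940/0.4729 = 8.331 µg/L; combined flow 0.4729 m³/s.
3.9%/h lost → k = −ln(1 − 0.039) = 0.03978 h⁻¹.
Decay over the reach: 8.331·exp(−kt) = 8.331·0.8580 = 7.148 µg/L.
At the second outfall, C = (0.4729·7.148 + 0.01800·237.0) / (0.4729 + 0.01800) = 15.58 µg/L.

15.6 µg/L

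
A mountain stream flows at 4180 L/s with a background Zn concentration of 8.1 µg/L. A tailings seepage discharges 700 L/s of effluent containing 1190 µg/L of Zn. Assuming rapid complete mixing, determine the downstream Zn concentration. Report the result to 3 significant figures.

178 µg/L

Mass balance: C = (4180·8.100 + 700.0·1190) / 4880 = 866900/4880 = 177.6 µg/L.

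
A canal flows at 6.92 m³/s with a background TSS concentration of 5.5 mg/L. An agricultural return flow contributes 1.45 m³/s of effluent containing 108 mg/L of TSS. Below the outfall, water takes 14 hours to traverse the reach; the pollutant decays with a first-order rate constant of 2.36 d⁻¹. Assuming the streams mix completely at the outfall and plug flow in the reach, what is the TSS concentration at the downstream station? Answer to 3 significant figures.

5.87 mg/L

Mass balance: C = (6.920·5.500 + 1.450·108.0) / 8.370 = 194.7/8.370 = 23.26 mg/L.
After decay, C = 23.26 × e^(−kt) = 23.26 × 0.2524 = 5.870 mg/L.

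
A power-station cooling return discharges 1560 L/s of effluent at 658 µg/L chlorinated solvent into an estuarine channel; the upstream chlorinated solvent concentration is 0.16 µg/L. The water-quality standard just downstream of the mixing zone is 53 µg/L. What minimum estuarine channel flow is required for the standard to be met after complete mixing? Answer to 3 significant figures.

17900 L/s

Set C_mix = 53: (Q·0.1600 + 1560·658.0) / (Q + 1560) = 53
→ Q = 1560·(658.0 − 53)/(53 − 0.1600) = 17860 L/s.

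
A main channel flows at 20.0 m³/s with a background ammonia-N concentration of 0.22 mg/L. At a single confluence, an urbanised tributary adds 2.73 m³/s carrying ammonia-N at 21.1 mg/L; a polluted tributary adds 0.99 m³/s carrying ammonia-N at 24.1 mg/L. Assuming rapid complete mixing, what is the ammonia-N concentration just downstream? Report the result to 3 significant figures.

Mixed concentration C = ΣQC/ΣQ = (20.00·0.2200 + 2.730·21.10 + 0.9900·24.10) / 23.72 = 85.86/23.72 = 3.620 mg/L.

3.62 mg/L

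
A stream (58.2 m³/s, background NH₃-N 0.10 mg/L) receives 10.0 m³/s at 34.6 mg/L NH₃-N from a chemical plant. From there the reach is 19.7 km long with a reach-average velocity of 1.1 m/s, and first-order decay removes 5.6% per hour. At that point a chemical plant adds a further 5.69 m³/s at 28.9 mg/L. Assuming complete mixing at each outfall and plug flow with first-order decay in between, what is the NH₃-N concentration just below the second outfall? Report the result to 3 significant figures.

5.80 mg/L

Mixed concentration C = ΣQC/ΣQ = (58.20·0.1000 + 10.00·34.60) / 68.20 = 351.8/68.20 = 5.159 mg/L; combined flow 68.20 m³/s.
Travel time t = 19.7·1000 / 1.1 = 17910 s = 4.975 h.
5.6%/h lost → k = −ln(1 − 0.056) = 0.05763 h⁻¹.
Decay over the reach: 5.159·exp(−kt) = 5.159·0.7507 = 3.873 mg/L.
Second outfall: C = (68.20·3.873 + 5.690·28.90)/73.89 = 5.800 mg/L.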